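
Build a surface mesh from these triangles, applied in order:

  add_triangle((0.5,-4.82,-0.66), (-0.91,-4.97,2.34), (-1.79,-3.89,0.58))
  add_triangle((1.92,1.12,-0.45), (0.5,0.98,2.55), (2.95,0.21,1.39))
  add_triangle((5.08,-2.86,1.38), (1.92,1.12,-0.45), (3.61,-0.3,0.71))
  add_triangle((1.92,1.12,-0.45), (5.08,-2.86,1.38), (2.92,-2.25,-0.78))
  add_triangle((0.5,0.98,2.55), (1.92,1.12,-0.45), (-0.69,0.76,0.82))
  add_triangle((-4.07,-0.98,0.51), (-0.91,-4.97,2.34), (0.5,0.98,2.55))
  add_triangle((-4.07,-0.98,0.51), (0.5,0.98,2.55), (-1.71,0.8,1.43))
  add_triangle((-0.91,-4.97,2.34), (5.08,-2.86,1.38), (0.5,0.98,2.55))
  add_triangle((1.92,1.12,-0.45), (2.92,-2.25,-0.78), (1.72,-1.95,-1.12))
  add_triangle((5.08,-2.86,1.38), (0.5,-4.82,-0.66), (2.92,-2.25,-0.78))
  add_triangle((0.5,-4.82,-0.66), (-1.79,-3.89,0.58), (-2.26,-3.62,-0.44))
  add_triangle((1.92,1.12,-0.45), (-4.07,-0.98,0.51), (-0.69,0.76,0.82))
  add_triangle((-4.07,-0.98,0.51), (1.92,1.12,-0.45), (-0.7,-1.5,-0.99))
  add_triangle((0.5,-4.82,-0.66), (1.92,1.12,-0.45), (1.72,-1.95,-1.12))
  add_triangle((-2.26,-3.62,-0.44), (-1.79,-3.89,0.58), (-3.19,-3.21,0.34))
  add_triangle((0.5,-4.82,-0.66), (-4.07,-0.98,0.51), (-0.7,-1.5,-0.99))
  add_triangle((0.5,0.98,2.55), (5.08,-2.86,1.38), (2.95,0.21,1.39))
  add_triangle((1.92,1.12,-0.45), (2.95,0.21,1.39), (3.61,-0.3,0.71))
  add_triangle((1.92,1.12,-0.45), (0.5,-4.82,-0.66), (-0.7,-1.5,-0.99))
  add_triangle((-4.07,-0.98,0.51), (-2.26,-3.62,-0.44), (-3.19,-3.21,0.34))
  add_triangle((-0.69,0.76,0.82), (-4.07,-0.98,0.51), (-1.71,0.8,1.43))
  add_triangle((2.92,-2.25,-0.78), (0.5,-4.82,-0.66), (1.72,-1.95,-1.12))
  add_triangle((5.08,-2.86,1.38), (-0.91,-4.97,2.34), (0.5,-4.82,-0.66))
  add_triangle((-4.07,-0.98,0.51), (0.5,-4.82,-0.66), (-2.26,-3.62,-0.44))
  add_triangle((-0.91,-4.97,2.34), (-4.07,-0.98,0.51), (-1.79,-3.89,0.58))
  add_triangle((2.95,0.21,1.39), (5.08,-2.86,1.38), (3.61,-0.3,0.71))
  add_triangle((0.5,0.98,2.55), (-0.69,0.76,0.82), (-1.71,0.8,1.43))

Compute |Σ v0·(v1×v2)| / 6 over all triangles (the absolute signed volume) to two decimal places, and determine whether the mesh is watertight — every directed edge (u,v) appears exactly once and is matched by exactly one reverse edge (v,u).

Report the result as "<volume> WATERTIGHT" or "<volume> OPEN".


75.76 OPEN

Per-triangle v0·(v1×v2)/6:
  t1: +4.0484
  t2: +1.7480
  t3: +0.9207
  t4: +3.4302
  t5: +0.8472
  t6: +9.7177
  t7: +1.4386
  t8: +13.9692
  t9: +0.8165
  t10: +5.6369
  t11: +2.2576
  t12: +0.4588
  t13: +0.6699
  t14: -0.6596
  t15: +1.0346
  t16: +3.0722
  t17: +3.1953
  t18: +0.8501
  t19: +1.6981
  t20: +1.0733
  t21: +0.1608
  t22: +1.2656
  t23: +13.6356
  t24: -1.1773
  t25: +4.0766
  t26: +1.2921
  t27: +0.2858
Σ = +75.7629 → |volume| = 75.76

Directed edges: 81 total; 3 unmatched, e.g. (-1.79,-3.89,0.58)→(-3.19,-3.21,0.34) → open.


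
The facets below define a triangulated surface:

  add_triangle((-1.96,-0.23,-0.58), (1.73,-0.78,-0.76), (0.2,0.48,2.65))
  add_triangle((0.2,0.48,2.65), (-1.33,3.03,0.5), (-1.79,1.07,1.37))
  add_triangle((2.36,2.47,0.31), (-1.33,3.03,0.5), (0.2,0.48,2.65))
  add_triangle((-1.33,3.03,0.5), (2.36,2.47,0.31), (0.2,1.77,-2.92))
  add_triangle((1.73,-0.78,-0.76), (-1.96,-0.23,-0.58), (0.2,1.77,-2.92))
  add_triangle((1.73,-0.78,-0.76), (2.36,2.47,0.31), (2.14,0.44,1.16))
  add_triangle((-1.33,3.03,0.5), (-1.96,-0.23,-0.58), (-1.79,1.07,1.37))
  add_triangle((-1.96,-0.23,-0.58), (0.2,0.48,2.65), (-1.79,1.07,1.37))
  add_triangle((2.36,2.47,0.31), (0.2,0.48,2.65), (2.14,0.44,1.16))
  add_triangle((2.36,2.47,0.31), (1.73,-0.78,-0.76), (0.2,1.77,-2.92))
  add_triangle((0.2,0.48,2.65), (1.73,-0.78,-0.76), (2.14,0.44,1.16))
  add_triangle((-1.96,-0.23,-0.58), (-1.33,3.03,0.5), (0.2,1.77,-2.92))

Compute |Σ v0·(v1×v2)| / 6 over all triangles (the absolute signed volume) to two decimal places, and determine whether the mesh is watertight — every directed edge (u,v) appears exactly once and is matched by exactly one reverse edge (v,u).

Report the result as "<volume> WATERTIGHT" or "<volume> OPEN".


28.25 WATERTIGHT

Per-triangle v0·(v1×v2)/6:
  t1: +0.6423
  t2: +1.9616
  t3: +4.4917
  t4: +5.5387
  t5: +1.6823
  t6: +1.5945
  t7: +1.6035
  t8: +0.8000
  t9: +1.9509
  t10: +3.6082
  t11: +0.7638
  t12: +3.6105
Σ = +28.2480 → |volume| = 28.25

Directed edges: 36 total, each appears once with its reverse present → watertight.


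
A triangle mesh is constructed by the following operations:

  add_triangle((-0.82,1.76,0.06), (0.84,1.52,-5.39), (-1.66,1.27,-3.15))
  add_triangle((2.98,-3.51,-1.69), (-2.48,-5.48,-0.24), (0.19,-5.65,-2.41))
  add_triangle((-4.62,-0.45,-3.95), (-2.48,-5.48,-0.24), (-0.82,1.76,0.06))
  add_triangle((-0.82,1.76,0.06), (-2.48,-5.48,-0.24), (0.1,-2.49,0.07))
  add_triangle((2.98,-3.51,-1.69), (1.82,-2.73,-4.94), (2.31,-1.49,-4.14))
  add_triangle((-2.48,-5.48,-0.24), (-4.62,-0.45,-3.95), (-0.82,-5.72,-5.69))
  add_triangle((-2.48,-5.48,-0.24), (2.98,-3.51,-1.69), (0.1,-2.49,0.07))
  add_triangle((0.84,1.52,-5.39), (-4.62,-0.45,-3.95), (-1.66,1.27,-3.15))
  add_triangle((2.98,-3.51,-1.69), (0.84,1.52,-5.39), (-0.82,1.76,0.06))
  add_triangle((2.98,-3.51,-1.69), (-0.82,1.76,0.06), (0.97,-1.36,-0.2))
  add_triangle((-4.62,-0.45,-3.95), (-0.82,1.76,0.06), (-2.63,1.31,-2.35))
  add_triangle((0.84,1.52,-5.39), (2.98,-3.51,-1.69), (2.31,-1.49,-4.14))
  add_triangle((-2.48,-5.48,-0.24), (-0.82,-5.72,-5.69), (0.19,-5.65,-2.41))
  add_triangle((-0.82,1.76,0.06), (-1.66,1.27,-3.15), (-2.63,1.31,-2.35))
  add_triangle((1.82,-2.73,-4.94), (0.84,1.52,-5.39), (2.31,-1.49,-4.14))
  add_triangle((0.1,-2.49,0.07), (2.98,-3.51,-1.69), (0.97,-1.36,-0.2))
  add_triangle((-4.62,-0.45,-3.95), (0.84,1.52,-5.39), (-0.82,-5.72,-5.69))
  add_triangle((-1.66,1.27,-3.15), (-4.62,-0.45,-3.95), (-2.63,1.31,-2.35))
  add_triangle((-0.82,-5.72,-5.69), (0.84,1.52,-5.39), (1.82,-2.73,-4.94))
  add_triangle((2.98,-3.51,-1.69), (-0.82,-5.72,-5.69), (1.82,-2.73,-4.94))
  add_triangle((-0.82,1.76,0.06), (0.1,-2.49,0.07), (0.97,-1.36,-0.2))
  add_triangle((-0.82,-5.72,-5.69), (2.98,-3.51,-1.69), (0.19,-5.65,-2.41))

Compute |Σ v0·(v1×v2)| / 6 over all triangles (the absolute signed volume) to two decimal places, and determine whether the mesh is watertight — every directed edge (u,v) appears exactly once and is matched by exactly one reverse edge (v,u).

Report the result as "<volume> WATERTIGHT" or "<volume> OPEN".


Per-triangle v0·(v1×v2)/6:
  t1: +3.1555
  t2: +5.1690
  t3: +5.7338
  t4: +0.2452
  t5: +3.2130
  t6: +28.2895
  t7: +2.4685
  t8: +4.8170
  t9: +1.4333
  t10: +0.0943
  t11: +1.0615
  t12: +0.5233
  t13: +10.1537
  t14: +1.1414
  t15: +3.6593
  t16: +0.3988
  t17: +32.0520
  t18: +1.9754
  t19: +13.2315
  t20: +11.1842
  t21: -0.0325
  t22: +8.9430
Σ = +138.9107 → |volume| = 138.91

Directed edges: 66 total, each appears once with its reverse present → watertight.

138.91 WATERTIGHT


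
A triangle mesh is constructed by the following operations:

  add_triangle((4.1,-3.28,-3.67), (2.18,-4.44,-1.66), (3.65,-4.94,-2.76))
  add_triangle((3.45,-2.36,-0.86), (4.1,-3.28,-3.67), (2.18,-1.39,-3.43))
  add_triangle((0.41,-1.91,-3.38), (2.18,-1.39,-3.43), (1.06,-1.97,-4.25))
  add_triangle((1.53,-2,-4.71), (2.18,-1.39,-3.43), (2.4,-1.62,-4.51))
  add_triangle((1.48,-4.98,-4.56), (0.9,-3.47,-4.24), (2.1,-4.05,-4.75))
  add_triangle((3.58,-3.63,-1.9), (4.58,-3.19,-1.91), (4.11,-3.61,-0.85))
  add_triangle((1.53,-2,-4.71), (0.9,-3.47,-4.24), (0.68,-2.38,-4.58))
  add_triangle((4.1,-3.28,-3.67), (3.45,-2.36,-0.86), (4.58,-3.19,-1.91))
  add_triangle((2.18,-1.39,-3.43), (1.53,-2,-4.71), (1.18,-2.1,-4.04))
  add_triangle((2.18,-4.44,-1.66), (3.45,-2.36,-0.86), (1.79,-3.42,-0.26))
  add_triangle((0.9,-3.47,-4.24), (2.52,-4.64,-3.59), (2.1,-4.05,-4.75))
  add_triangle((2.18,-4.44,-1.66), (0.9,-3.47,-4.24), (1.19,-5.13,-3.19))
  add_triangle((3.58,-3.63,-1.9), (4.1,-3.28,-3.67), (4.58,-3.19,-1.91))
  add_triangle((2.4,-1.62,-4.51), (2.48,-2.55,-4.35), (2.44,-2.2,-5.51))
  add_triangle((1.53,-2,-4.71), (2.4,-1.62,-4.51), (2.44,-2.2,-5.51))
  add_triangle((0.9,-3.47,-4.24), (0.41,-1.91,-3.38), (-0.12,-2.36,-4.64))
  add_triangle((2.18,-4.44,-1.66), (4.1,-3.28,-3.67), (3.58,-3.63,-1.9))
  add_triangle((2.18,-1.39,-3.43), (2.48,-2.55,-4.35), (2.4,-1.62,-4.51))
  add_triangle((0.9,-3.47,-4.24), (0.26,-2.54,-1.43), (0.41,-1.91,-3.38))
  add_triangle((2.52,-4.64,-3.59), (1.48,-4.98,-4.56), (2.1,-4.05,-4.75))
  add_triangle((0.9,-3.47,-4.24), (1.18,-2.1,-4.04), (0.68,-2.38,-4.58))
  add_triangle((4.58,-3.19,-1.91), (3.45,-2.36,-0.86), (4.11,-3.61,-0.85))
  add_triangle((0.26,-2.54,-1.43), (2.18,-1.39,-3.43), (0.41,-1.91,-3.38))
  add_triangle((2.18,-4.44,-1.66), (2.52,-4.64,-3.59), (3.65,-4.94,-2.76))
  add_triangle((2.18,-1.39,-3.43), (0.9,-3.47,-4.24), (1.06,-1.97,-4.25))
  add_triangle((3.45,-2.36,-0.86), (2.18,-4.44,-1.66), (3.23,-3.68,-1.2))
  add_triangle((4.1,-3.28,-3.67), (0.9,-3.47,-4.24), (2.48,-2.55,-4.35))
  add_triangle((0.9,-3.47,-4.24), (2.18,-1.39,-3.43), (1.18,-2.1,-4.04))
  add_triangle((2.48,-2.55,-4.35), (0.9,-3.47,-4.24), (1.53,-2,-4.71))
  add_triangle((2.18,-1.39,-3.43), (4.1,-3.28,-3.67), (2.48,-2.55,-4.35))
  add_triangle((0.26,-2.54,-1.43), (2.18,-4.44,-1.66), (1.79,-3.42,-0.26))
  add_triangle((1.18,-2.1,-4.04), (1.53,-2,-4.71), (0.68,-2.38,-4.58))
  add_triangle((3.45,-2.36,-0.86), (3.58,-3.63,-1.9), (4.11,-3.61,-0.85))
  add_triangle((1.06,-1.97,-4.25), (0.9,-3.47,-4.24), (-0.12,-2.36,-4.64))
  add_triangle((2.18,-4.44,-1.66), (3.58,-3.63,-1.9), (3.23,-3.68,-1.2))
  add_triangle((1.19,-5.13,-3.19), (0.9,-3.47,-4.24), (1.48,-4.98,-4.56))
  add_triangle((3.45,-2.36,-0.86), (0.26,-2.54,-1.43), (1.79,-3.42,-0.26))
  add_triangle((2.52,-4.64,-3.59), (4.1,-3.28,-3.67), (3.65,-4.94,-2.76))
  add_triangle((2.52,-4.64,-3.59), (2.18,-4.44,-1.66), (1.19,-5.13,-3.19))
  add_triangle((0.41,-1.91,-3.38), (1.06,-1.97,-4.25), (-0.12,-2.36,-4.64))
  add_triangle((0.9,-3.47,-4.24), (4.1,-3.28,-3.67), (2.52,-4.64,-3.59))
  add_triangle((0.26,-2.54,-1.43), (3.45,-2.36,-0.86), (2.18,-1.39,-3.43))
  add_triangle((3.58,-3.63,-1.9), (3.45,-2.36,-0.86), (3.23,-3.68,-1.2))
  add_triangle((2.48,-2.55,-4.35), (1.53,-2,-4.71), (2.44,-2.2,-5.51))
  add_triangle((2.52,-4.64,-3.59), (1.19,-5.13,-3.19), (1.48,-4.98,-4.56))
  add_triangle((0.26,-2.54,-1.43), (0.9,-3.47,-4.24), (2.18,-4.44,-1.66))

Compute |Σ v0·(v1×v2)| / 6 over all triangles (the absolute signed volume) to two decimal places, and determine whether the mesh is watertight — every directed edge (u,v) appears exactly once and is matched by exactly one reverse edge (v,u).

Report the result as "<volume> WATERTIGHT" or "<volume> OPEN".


Per-triangle v0·(v1×v2)/6:
  t1: -0.5322
  t2: +0.9432
  t3: -0.2607
  t4: -0.1981
  t5: +0.9041
  t6: +0.9817
  t7: +0.8956
  t8: -0.1232
  t9: -0.3148
  t10: +1.7253
  t11: -1.1110
  t12: -2.1370
  t13: +1.5687
  t14: +0.3927
  t15: +0.0481
  t16: -0.3562
  t17: +2.2508
  t18: +0.2437
  t19: +0.3239
  t20: +1.4765
  t21: -0.5608
  t22: +0.3585
  t23: -1.7477
  t24: +1.5177
  t25: +1.3893
  t26: -0.2746
  t27: +2.6745
  t28: -0.9148
  t29: +1.6617
  t30: +1.0872
  t31: +0.7047
  t32: -0.1986
  t33: -0.5812
  t34: +1.3380
  t35: +0.8056
  t36: +0.4593
  t37: -1.9764
  t38: +2.7512
  t39: +2.0519
  t40: -0.2464
  t41: +3.6507
  t42: -4.0001
  t43: +0.5838
  t44: +0.4757
  t45: +1.6105
  t46: +1.8638
Σ = +21.2045 → |volume| = 21.20

Directed edges: 138 total, each appears once with its reverse present → watertight.

21.20 WATERTIGHT


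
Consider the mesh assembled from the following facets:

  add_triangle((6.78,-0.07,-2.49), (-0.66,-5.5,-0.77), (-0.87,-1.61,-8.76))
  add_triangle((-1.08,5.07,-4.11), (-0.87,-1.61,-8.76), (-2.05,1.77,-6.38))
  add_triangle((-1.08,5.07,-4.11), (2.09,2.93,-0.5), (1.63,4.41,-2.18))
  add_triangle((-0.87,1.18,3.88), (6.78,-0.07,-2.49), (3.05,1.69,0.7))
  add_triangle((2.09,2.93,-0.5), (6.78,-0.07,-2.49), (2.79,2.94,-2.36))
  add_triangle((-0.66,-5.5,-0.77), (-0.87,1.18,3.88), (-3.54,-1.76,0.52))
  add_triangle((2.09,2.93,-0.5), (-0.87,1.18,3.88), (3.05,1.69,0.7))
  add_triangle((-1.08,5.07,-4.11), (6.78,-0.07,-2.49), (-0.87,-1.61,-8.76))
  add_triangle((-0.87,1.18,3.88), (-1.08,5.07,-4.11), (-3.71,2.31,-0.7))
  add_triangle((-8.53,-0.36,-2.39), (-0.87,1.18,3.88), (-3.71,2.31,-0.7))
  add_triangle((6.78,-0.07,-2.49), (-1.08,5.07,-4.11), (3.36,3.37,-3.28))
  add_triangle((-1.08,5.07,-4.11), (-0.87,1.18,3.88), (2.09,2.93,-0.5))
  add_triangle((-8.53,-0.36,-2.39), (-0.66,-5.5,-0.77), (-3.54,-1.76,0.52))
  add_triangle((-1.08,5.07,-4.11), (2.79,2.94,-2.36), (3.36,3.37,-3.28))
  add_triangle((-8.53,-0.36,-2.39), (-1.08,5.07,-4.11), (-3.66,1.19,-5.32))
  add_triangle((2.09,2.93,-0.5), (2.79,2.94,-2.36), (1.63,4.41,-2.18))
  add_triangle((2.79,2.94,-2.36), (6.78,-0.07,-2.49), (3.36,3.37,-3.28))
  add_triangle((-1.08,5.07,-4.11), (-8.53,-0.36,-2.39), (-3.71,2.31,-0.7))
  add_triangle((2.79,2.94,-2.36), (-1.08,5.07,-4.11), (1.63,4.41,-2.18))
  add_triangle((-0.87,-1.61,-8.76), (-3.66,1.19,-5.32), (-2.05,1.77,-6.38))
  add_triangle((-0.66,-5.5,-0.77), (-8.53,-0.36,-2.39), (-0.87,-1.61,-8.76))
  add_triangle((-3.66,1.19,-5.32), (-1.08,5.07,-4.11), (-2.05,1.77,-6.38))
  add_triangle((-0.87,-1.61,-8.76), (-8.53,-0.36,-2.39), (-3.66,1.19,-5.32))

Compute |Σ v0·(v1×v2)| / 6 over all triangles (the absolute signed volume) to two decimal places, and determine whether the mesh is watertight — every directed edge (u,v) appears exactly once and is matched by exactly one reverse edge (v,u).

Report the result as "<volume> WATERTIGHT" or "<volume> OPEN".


Per-triangle v0·(v1×v2)/6:
  t1: +54.6470
  t2: +9.1601
  t3: +0.8721
  t4: +4.5177
  t5: +5.3514
  t6: +10.6247
  t7: +4.5024
  t8: +60.1477
  t9: +12.5384
  t10: +13.8733
  t11: +5.6423
  t12: +12.0727
  t13: +13.1013
  t14: +1.6626
  t15: +23.9551
  t16: +1.8584
  t17: +1.7264
  t18: +15.8202
  t19: +3.9763
  t20: +8.9713
  t21: +64.9440
  t22: +8.0777
  t23: +25.8833
Σ = +363.9263 → |volume| = 363.93

Directed edges: 69 total; 9 unmatched, e.g. (6.78,-0.07,-2.49)→(-0.66,-5.5,-0.77) → open.

363.93 OPEN


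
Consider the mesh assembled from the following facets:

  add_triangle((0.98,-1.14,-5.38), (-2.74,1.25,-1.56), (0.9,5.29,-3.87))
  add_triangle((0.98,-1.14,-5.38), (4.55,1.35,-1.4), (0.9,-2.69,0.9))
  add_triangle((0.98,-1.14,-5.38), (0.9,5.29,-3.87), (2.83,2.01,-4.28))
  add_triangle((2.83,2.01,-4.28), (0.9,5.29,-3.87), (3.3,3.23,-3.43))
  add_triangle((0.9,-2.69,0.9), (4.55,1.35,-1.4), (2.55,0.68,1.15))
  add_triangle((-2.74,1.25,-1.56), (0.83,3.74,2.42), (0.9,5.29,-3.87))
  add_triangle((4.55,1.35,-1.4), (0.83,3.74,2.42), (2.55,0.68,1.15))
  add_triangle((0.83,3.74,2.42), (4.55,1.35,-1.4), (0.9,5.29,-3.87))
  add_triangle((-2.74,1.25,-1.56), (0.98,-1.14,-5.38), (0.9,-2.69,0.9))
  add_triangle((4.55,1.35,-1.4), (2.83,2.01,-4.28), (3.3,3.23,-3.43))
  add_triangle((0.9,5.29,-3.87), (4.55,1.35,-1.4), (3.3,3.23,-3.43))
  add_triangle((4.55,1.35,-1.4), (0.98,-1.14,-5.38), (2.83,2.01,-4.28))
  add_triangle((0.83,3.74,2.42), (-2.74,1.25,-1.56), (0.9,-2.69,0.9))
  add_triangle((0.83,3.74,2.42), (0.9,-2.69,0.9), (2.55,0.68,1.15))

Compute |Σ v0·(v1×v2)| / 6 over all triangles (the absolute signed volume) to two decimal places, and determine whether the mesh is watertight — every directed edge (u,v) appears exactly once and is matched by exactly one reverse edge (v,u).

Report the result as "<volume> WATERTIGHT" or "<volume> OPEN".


Per-triangle v0·(v1×v2)/6:
  t1: +16.8448
  t2: +12.6650
  t3: +10.7231
  t4: +4.4725
  t5: +4.2699
  t6: +13.3124
  t7: +5.2810
  t8: +19.7103
  t9: +6.3037
  t10: +3.6763
  t11: +3.0644
  t12: +8.2061
  t13: +2.7562
  t14: +3.2863
Σ = +114.5720 → |volume| = 114.57

Directed edges: 42 total, each appears once with its reverse present → watertight.

114.57 WATERTIGHT


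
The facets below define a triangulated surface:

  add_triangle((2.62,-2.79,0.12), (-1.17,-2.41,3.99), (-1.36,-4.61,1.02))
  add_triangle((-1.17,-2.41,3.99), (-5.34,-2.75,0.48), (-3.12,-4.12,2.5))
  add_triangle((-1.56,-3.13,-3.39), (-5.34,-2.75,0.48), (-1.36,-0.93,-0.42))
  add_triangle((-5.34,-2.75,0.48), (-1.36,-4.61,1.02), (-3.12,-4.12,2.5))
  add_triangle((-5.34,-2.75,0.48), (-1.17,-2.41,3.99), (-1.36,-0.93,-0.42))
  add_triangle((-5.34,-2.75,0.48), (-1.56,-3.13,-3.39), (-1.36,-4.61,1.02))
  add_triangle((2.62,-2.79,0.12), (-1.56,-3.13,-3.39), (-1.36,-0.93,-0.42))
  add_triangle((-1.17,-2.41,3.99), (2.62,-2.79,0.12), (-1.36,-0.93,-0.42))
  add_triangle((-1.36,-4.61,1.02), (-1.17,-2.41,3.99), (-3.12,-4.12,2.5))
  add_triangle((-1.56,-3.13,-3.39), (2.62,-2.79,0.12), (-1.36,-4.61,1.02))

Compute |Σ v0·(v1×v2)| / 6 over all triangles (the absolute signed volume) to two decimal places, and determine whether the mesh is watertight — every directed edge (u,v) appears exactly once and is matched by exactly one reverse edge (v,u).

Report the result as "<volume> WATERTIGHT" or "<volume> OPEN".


40.75 WATERTIGHT

Per-triangle v0·(v1×v2)/6:
  t1: +8.9693
  t2: +5.1191
  t3: +0.4014
  t4: +5.7150
  t5: -1.6662
  t6: +14.1426
  t7: -2.6979
  t8: -4.7703
  t9: +4.4982
  t10: +11.0433
Σ = +40.7544 → |volume| = 40.75

Directed edges: 30 total, each appears once with its reverse present → watertight.


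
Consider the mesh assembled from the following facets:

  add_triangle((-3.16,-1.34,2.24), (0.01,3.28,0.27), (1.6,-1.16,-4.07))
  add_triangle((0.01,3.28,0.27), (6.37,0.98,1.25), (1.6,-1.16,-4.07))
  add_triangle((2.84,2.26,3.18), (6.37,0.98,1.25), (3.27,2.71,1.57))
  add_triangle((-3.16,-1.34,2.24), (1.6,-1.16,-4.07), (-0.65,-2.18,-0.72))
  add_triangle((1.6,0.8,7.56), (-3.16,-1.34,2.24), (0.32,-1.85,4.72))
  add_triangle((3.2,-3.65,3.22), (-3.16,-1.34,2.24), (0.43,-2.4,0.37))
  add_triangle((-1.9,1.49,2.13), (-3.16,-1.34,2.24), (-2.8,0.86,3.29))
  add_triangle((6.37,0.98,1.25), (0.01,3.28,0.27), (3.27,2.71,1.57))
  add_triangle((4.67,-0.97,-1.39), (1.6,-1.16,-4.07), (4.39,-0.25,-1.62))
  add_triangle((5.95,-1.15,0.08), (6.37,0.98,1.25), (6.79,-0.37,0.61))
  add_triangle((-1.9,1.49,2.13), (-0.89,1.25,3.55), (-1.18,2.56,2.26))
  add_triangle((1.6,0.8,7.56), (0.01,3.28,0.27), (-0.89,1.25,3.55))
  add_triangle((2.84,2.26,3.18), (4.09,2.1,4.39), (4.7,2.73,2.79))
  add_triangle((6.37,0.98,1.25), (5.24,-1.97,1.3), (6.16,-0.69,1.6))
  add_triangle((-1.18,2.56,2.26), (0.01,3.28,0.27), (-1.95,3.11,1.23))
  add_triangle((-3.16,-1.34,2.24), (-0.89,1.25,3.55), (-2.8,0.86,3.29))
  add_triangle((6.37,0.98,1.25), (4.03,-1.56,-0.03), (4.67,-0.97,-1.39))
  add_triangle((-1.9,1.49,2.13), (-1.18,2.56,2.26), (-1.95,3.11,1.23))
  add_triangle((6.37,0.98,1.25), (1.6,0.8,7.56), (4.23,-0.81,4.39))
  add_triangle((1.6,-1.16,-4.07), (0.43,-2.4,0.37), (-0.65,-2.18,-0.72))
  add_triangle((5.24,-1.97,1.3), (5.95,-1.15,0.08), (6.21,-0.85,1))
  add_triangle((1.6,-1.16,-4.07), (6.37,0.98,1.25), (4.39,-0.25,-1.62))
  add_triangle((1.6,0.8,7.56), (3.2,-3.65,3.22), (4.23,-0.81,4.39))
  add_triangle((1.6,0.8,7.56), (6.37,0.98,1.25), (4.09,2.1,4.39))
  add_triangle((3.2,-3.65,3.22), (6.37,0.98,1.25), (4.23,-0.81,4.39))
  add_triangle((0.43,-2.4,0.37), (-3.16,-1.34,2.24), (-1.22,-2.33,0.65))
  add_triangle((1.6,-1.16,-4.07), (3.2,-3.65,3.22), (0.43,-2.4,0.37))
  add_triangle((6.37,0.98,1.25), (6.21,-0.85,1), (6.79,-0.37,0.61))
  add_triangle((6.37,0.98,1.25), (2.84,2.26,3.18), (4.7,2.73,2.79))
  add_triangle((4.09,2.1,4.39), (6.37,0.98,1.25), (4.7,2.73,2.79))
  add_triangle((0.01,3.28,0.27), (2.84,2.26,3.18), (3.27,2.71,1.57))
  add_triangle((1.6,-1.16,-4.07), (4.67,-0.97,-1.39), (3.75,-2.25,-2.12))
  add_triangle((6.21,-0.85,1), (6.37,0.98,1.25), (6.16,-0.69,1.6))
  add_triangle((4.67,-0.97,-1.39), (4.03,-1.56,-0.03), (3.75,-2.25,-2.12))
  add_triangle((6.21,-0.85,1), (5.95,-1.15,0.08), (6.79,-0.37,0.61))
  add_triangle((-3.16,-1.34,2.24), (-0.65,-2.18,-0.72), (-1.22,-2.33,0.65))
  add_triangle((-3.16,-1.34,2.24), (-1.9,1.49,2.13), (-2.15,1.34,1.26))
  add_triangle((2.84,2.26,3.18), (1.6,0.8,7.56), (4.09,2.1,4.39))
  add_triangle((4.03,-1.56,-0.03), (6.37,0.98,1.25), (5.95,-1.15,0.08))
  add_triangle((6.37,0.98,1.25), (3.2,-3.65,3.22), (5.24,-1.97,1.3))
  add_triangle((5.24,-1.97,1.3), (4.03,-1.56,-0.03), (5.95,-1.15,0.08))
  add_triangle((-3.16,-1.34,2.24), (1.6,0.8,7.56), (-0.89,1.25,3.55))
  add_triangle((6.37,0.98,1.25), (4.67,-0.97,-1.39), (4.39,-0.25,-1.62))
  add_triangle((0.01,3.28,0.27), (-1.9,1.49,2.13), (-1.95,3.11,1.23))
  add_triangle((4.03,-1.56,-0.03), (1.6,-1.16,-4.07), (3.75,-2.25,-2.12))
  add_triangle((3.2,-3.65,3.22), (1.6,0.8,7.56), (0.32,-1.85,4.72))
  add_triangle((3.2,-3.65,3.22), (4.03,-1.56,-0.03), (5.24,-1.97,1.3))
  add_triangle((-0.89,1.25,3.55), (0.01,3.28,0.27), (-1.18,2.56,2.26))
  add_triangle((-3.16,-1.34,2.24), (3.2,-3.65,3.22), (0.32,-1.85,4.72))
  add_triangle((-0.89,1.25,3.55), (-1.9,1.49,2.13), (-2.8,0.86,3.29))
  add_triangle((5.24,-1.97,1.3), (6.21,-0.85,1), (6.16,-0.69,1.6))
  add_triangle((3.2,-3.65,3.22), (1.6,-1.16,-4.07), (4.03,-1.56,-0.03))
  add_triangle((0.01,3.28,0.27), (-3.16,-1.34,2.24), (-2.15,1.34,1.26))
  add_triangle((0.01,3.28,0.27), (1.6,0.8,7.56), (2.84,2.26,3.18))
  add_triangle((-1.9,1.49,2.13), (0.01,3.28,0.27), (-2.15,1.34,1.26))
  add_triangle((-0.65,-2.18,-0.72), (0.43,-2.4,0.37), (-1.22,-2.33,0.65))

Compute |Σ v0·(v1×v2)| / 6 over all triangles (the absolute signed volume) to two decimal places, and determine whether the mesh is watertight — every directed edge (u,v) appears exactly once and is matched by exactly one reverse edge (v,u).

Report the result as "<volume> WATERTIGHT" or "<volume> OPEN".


Per-triangle v0·(v1×v2)/6:
  t1: +4.7967
  t2: +14.8589
  t3: +4.3483
  t4: +1.8012
  t5: +9.4090
  t6: +5.6849
  t7: +0.7336
  t8: +2.6031
  t9: +2.0531
  t10: +0.0493
  t11: +1.1573
  t12: +6.6722
  t13: +1.2608
  t14: -0.6806
  t15: +1.5627
  t16: +2.0289
  t17: +3.8666
  t18: +0.9640
  t19: +13.3307
  t20: +2.3566
  t21: +1.2971
  t22: +0.6025
  t23: +12.5534
  t24: +9.2050
  t25: +11.6358
  t26: +0.9364
  t27: +5.8068
  t28: +1.0564
  t29: -1.9732
  t30: +4.7273
  t31: +3.2524
  t32: +3.4682
  t33: +1.1299
  t34: +1.9039
  t35: +0.6763
  t36: +0.9118
  t37: +1.2480
  t38: +3.1953
  t39: -0.7173
  t40: +6.4446
  t41: +1.0323
  t42: +7.2650
  t43: +2.1823
  t44: -1.1362
  t45: -1.4164
  t46: +10.8696
  t47: +2.2958
  t48: +1.2370
  t49: +7.3051
  t50: +1.1060
  t51: +0.8607
  t52: +7.7504
  t53: -0.7841
  t54: +8.9920
  t55: +1.1668
  t56: +0.8128
Σ = +195.7571 → |volume| = 195.76

Directed edges: 168 total, each appears once with its reverse present → watertight.

195.76 WATERTIGHT


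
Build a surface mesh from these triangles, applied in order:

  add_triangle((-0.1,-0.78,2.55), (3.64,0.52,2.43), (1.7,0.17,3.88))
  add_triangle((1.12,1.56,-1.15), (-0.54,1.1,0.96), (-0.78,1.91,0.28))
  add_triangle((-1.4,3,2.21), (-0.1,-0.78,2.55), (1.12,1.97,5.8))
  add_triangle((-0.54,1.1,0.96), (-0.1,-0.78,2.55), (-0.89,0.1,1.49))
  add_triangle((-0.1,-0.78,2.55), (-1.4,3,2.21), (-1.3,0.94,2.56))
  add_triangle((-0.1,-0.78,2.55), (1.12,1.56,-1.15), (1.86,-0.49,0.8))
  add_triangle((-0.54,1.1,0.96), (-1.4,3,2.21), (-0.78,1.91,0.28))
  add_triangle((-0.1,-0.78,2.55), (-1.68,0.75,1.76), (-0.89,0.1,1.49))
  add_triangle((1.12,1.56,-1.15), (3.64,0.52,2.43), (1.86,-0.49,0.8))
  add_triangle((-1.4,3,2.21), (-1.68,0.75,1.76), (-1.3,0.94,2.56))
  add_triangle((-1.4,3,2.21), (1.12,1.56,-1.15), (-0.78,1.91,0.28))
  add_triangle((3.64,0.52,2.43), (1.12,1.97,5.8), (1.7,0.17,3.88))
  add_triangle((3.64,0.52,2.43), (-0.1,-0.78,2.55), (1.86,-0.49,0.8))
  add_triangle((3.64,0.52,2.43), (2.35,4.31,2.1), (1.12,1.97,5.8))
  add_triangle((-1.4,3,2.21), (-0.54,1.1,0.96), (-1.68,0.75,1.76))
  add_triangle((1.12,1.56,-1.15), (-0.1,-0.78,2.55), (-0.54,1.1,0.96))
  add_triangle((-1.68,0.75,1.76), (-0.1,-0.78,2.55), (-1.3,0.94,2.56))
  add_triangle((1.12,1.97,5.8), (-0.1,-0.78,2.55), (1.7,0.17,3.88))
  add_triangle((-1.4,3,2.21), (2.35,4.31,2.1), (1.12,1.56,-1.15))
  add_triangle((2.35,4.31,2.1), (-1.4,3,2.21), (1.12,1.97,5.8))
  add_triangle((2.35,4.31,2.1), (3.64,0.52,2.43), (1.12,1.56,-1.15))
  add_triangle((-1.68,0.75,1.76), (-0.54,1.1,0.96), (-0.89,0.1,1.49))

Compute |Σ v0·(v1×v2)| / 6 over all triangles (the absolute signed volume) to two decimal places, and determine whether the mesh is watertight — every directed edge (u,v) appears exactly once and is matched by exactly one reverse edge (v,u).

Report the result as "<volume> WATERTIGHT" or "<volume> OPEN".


44.78 WATERTIGHT

Per-triangle v0·(v1×v2)/6:
  t1: +1.1595
  t2: -0.4069
  t3: +4.1950
  t4: -0.3739
  t5: +0.9124
  t6: -1.0833
  t7: +0.0067
  t8: +0.0748
  t9: +1.2452
  t10: +0.7219
  t11: +0.9134
  t12: +3.2376
  t13: +1.4049
  t14: +11.5982
  t15: -0.0834
  t16: -0.8946
  t17: +0.5229
  t18: +2.1702
  t19: +4.0205
  t20: +10.5794
  t21: +5.0266
  t22: -0.1669
Σ = +44.7800 → |volume| = 44.78

Directed edges: 66 total, each appears once with its reverse present → watertight.


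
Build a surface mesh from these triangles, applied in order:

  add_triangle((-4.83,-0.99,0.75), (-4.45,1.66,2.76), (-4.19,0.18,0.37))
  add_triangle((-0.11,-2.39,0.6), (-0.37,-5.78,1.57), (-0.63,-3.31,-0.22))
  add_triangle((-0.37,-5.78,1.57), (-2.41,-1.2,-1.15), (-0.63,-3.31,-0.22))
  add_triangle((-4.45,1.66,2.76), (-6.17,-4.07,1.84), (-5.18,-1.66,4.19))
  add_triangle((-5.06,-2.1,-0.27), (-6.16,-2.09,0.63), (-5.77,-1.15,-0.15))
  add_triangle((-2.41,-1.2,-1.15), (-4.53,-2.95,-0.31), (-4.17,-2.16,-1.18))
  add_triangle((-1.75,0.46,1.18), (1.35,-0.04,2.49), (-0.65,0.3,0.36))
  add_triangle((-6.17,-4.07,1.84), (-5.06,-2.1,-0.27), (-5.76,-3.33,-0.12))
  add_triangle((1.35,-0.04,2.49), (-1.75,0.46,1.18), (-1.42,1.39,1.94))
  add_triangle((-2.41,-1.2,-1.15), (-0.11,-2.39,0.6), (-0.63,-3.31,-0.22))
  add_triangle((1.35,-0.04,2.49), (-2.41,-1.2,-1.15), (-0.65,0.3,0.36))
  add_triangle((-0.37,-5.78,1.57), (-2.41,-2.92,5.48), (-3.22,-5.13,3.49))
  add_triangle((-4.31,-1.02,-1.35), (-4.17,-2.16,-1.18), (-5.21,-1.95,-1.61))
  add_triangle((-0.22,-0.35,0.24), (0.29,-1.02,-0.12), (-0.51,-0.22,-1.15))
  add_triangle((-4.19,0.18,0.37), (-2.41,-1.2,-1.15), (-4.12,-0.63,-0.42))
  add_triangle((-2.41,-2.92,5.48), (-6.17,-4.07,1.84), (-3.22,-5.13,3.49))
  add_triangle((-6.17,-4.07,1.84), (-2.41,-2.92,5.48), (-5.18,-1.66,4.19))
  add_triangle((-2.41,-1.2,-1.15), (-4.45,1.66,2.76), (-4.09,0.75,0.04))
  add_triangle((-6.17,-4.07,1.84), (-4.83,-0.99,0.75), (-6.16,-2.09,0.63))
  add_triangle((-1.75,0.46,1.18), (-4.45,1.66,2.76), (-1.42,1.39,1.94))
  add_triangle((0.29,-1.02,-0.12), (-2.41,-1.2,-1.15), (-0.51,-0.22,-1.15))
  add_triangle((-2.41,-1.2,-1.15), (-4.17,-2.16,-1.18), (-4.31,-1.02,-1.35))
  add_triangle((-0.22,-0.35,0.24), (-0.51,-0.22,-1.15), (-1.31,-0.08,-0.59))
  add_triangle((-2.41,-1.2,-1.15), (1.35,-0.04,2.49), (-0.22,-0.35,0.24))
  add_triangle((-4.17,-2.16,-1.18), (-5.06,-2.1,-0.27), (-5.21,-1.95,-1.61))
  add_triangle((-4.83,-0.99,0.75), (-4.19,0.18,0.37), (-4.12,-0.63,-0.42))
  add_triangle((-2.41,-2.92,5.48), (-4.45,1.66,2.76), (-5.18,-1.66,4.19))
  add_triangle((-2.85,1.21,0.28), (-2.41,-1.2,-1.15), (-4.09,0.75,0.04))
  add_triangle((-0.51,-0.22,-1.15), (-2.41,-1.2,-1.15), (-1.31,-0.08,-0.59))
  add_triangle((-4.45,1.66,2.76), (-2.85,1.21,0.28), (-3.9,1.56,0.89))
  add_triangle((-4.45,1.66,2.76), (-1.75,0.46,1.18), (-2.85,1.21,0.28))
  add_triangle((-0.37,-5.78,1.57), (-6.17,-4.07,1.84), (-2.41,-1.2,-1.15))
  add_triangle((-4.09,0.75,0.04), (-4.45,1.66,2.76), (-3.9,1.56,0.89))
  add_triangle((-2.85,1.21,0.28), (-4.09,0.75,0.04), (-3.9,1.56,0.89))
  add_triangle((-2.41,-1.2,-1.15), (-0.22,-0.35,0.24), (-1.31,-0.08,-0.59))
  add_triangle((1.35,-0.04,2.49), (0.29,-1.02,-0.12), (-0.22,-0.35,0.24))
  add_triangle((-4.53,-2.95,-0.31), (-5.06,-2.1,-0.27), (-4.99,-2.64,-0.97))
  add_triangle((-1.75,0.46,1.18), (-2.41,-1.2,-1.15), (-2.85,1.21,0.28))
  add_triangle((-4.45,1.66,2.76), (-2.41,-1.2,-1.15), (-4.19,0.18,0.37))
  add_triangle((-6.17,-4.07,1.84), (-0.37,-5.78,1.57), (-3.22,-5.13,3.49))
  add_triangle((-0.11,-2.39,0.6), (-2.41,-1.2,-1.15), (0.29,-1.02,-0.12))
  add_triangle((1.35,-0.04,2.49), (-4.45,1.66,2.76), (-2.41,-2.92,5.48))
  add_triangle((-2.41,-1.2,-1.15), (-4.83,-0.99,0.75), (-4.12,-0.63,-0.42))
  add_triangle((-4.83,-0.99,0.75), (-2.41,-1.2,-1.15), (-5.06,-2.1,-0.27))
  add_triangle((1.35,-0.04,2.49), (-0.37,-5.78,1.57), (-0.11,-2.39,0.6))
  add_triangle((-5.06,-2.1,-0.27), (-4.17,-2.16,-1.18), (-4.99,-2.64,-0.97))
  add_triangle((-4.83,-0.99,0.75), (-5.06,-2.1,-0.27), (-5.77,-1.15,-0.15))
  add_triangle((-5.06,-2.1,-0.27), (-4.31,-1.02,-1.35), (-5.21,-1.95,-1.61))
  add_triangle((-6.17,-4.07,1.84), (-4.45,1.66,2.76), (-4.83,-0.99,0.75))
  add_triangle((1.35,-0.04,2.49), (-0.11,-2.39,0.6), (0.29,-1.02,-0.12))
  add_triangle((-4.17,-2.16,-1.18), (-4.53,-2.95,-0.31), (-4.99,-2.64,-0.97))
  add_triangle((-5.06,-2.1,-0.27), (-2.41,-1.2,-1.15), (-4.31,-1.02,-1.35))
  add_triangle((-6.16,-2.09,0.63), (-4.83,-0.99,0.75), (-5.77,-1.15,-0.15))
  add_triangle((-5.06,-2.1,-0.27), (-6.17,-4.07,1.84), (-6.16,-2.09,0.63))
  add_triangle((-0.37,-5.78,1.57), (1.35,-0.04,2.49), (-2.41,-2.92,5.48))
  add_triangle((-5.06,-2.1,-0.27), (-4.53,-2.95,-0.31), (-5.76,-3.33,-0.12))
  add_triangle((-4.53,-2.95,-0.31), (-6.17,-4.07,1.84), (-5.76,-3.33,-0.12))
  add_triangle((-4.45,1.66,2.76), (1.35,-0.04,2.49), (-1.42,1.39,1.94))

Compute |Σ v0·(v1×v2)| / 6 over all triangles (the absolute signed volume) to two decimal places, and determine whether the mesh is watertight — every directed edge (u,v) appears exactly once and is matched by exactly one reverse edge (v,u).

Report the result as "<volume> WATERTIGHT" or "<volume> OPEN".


Per-triangle v0·(v1×v2)/6:
  t1: +2.3112
  t2: +0.0662
  t3: +1.9208
  t4: +9.9114
  t5: +0.9442
  t6: +0.1637
  t7: +0.1353
  t8: +1.4802
  t9: -0.9181
  t10: -0.7097
  t11: -0.6541
  t12: +8.5657
  t13: -0.0465
  t14: -0.0884
  t15: +0.0545
  t16: +11.2572
  t17: +12.2209
  t18: +2.3652
  t19: +1.3248
  t20: -0.2118
  t21: +0.4276
  t22: +0.3900
  t23: -0.0816
  t24: -0.0796
  t25: +0.6537
  t26: +0.8378
  t27: +7.8500
  t28: +0.2677
  t29: +0.2089
  t30: +0.0505
  t31: -0.2024
  t32: +10.0531
  t33: +1.0743
  t34: +0.2540
  t35: +0.0827
  t36: -0.1995
  t37: +0.6022
  t38: -1.2509
  t39: -0.7568
  t40: +9.8893
  t41: +0.5475
  t42: +10.7946
  t43: +0.8655
  t44: +0.7041
  t45: +0.1668
  t46: +0.2047
  t47: -0.9227
  t48: +0.6630
  t49: +6.4985
  t50: +0.5354
  t51: +0.1481
  t52: -0.8509
  t53: +0.7053
  t54: +2.0737
  t55: +11.4160
  t56: +0.2232
  t57: +0.7298
  t58: +1.7588
Σ = +116.4249 → |volume| = 116.42

Directed edges: 174 total; 6 unmatched, e.g. (-2.41,-1.2,-1.15)→(-4.53,-2.95,-0.31) → open.

116.42 OPEN


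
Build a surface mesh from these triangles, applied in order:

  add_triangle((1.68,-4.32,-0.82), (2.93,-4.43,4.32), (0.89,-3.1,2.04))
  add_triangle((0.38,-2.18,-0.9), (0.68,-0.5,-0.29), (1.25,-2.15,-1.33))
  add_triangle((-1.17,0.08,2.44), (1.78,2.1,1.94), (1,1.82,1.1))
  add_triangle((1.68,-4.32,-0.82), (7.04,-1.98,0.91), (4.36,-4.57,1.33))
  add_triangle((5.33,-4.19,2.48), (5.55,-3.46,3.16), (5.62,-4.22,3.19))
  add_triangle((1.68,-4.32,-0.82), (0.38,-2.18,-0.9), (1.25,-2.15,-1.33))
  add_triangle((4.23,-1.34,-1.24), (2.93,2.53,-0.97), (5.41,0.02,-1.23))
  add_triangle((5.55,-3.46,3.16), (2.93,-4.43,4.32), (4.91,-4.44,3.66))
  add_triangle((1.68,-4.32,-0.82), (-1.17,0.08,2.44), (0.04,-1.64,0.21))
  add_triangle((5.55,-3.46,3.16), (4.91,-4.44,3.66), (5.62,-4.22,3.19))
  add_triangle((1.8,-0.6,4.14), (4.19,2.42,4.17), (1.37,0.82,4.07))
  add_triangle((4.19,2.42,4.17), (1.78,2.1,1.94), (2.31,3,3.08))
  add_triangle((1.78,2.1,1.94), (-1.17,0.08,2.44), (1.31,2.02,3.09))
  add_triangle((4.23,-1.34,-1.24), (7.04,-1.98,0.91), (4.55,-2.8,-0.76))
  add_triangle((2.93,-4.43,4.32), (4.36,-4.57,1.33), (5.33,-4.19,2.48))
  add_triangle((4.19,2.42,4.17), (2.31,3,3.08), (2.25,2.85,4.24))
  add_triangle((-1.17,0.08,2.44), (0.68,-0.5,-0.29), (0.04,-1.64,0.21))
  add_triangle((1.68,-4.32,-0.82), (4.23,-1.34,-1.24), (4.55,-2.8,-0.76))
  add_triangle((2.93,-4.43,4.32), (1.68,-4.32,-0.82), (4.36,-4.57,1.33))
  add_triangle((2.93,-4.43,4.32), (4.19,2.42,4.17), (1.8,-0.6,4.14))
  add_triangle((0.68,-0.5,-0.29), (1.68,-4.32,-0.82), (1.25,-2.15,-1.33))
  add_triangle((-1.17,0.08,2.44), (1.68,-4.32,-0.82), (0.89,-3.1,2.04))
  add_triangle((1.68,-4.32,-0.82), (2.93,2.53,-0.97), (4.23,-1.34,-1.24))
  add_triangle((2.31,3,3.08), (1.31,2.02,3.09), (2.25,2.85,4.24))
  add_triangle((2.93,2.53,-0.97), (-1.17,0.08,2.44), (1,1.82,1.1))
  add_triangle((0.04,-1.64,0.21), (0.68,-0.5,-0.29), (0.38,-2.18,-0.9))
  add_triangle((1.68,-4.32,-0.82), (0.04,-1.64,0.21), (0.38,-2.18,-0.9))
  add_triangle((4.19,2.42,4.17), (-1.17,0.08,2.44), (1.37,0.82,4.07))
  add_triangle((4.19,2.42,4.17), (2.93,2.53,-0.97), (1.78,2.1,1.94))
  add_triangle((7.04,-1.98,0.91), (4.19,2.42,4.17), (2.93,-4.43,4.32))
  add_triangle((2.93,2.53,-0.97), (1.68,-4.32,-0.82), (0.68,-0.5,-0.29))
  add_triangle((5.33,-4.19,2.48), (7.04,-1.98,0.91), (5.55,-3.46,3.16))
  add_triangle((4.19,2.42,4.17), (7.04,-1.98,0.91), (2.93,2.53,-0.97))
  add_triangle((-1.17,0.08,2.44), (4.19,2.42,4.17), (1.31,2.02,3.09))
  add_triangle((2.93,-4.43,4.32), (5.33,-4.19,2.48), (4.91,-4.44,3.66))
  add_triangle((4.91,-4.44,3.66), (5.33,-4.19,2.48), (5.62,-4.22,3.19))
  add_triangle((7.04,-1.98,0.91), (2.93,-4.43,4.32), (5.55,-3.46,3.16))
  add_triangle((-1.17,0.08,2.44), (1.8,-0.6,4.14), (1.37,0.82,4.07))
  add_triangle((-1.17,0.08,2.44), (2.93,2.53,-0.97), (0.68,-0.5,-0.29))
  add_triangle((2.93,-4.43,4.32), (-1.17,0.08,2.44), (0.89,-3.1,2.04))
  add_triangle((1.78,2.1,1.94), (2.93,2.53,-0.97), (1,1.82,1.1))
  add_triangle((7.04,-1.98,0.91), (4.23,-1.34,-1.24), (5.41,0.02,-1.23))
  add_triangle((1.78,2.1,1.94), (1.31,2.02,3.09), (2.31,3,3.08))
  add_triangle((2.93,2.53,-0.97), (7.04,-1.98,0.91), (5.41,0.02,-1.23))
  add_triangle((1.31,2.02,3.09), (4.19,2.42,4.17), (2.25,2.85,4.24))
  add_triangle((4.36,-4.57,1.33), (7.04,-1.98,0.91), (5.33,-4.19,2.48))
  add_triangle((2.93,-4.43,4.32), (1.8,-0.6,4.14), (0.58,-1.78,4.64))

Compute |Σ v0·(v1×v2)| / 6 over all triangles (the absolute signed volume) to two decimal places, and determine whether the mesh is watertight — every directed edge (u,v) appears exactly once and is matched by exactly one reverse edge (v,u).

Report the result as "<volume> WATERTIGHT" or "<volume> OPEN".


134.38 OPEN

Per-triangle v0·(v1×v2)/6:
  t1: +3.4572
  t2: -0.0687
  t3: +0.7013
  t4: +7.5290
  t5: +0.3597
  t6: +0.4554
  t7: +1.0035
  t8: +1.3009
  t9: +0.6162
  t10: +0.5853
  t11: +3.1461
  t12: +0.3886
  t13: +0.1972
  t14: +2.9495
  t15: +4.3208
  t16: +1.4818
  t17: -0.3342
  t18: +1.8460
  t19: +7.6871
  t20: +8.4336
  t21: +0.2642
  t22: +1.6044
  t23: +1.0951
  t24: +0.1894
  t25: -0.1969
  t26: -0.1836
  t27: +0.3848
  t28: +1.3561
  t29: +3.0075
  t30: +31.9923
  t31: +0.0428
  t32: +3.7213
  t33: +19.9739
  t34: +2.2373
  t35: +1.0746
  t36: +0.5383
  t37: -1.5525
  t38: +2.0506
  t39: -1.0552
  t40: +2.9680
  t41: +0.7880
  t42: +3.5721
  t43: -0.0563
  t44: +5.1531
  t45: +0.1689
  t46: +4.6070
  t47: +4.5765
Σ = +134.3781 → |volume| = 134.38

Directed edges: 141 total; 7 unmatched, e.g. (1.68,-4.32,-0.82)→(7.04,-1.98,0.91) → open.


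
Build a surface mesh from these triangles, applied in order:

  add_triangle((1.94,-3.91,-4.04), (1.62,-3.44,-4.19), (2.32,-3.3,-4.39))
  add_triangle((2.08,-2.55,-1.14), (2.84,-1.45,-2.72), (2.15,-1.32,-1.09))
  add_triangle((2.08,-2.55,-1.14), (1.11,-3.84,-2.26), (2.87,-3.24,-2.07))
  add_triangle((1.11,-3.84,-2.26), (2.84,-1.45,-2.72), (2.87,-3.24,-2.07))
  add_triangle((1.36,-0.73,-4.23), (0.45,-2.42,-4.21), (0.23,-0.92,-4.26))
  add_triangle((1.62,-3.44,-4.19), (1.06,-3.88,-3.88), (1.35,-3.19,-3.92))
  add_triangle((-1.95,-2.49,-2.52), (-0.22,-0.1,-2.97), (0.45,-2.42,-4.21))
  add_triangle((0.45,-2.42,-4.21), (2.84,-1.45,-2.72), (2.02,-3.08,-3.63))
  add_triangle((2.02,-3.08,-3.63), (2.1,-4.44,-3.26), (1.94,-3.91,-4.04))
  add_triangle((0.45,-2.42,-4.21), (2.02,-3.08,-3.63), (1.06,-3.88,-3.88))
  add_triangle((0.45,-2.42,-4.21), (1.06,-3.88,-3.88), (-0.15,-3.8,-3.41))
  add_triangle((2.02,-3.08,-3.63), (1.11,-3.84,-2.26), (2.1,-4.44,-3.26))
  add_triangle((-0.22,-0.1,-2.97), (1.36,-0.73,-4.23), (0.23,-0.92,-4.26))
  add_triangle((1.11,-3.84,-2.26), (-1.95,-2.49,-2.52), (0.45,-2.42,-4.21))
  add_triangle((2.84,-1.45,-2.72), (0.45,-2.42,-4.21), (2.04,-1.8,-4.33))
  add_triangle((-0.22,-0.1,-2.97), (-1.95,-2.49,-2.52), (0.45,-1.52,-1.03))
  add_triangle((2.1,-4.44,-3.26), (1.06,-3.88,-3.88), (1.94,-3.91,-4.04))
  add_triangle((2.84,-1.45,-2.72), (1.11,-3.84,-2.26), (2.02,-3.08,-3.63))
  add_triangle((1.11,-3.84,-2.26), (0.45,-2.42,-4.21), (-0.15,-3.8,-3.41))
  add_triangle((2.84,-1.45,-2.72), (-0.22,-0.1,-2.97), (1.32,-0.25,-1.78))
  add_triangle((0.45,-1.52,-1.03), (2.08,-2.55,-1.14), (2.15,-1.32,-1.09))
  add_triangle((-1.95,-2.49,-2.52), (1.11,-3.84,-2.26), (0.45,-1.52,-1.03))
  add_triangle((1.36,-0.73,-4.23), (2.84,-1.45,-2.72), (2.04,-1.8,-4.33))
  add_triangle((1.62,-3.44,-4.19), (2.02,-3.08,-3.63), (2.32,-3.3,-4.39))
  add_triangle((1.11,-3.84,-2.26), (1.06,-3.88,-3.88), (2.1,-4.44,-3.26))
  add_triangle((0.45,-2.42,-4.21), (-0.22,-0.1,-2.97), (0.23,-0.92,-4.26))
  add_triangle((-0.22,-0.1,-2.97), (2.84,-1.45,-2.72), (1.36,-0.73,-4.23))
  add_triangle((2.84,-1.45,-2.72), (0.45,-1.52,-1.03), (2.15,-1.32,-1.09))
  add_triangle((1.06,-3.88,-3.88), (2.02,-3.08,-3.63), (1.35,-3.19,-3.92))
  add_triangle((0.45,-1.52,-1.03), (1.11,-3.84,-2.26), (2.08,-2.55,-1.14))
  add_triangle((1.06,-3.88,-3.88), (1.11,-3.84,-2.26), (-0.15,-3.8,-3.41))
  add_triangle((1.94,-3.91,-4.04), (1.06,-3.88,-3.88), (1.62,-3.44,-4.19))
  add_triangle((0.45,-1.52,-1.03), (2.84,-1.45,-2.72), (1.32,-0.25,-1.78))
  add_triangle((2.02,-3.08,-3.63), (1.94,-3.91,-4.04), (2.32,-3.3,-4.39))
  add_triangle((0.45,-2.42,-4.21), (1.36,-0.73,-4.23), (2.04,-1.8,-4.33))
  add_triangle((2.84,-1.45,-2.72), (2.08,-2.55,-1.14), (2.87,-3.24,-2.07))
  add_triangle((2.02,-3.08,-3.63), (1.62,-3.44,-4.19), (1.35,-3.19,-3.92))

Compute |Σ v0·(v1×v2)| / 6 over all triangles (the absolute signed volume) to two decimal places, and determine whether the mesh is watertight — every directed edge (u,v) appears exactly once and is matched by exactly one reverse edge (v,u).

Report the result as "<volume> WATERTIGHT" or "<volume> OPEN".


Per-triangle v0·(v1×v2)/6:
  t1: +0.3382
  t2: +0.5930
  t3: +0.5866
  t4: +2.0570
  t5: +1.2429
  t6: +0.0890
  t7: +2.8956
  t8: +1.9069
  t9: +0.3955
  t10: +1.4393
  t11: +1.4286
  t12: -0.4820
  t13: +0.4846
  t14: +4.5914
  t15: +1.1068
  t16: -1.9230
  t17: +0.7398
  t18: +1.4661
  t19: -2.0384
  t20: +0.6901
  t21: -0.3277
  t22: -0.2386
  t23: +1.0109
  t24: -0.1743
  t25: +0.8598
  t26: +0.3224
  t27: -0.2406
  t28: -0.6549
  t29: -0.3862
  t30: -0.1188
  t31: +1.2293
  t32: +0.3656
  t33: -0.4352
  t34: +0.1151
  t35: +1.4441
  t36: +0.2377
  t37: +0.0007
Σ = +20.6172 → |volume| = 20.62

Directed edges: 111 total; 3 unmatched, e.g. (0.45,-1.52,-1.03)→(-0.22,-0.1,-2.97) → open.

20.62 OPEN


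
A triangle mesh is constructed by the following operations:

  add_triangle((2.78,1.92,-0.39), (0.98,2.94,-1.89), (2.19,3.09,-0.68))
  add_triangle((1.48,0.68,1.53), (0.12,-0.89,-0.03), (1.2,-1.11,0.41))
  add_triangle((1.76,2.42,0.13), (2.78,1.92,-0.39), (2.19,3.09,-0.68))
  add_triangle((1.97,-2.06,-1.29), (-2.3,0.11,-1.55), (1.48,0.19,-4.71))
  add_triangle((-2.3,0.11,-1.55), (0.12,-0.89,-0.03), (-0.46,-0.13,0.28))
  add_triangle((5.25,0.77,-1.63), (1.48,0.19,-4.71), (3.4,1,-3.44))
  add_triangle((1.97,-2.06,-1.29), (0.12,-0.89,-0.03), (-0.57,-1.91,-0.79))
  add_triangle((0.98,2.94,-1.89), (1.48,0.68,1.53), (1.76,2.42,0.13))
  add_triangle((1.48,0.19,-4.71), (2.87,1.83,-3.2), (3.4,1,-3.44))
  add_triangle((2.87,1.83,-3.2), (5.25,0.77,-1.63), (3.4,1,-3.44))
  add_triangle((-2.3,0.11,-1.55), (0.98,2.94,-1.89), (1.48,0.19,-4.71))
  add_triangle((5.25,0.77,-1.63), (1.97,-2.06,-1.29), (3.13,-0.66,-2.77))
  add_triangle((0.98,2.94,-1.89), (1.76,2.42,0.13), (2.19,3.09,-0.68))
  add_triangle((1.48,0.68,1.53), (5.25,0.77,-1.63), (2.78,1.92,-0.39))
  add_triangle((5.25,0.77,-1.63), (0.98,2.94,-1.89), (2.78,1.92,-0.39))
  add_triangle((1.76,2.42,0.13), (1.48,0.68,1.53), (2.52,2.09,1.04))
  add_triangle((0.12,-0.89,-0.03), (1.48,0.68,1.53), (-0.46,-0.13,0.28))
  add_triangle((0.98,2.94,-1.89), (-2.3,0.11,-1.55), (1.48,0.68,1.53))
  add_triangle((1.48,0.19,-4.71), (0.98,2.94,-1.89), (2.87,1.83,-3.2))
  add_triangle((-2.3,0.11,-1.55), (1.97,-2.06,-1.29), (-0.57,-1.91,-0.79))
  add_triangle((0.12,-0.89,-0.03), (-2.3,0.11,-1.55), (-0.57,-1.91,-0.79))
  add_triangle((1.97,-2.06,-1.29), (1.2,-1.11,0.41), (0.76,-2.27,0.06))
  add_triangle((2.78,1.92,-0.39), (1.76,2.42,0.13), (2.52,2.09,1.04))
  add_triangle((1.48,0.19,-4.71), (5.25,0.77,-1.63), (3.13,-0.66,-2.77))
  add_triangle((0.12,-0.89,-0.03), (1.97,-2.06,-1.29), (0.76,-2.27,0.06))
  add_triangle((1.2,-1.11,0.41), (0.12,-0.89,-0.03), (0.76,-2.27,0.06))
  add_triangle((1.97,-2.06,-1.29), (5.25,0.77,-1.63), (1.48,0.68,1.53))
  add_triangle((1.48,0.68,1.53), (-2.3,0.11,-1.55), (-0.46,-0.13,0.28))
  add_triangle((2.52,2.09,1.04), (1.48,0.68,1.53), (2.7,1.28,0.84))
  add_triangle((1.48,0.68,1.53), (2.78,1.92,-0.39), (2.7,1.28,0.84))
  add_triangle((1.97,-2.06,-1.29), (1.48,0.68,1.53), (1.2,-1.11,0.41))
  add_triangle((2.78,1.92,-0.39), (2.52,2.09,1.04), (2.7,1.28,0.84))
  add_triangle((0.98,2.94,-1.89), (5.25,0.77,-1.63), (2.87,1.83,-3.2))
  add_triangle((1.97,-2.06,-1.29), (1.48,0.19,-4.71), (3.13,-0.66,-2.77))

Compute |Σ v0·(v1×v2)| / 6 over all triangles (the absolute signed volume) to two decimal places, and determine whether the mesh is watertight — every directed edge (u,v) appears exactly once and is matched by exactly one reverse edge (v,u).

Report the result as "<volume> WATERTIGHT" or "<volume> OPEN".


52.21 WATERTIGHT

Per-triangle v0·(v1×v2)/6:
  t1: +0.8900
  t2: +0.1305
  t3: +0.4835
  t4: +4.5625
  t5: +0.2065
  t6: +1.9210
  t7: +0.3320
  t8: -0.1163
  t9: +1.8359
  t10: +1.9269
  t11: +6.2798
  t12: +3.0316
  t13: +0.3479
  t14: +2.4409
  t15: +3.2559
  t16: +0.2336
  t17: +0.1731
  t18: +1.3438
  t19: +3.6759
  t20: +1.6380
  t21: +0.0552
  t22: +0.6057
  t23: +0.7166
  t24: +4.1194
  t25: +0.1165
  t26: +0.0089
  t27: +3.8143
  t28: +0.2008
  t29: +0.4334
  t30: -0.2776
  t31: +0.7558
  t32: +0.5750
  t33: +3.6942
  t34: +2.7984
Σ = +52.2098 → |volume| = 52.21

Directed edges: 102 total, each appears once with its reverse present → watertight.
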